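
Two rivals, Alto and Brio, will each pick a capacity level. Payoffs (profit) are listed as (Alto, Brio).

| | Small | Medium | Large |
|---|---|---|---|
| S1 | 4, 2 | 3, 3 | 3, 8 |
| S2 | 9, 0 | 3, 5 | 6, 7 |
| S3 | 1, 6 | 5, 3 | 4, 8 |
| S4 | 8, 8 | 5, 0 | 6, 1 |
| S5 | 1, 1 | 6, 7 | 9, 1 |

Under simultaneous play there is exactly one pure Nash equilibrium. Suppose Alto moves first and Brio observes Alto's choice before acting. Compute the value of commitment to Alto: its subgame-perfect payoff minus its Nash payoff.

2

Work backward from Brio's decision.
- S1 → Brio plays Large (best of 2, 3, 8); Alto gets 3.
- S2 → Brio plays Large (best of 0, 5, 7); Alto gets 6.
- S3 → Brio plays Large (best of 6, 3, 8); Alto gets 4.
- S4 → Brio plays Small (best of 8, 0, 1); Alto gets 8.
- S5 → Brio plays Medium (best of 1, 7, 1); Alto gets 6.
Among 3, 6, 4, 8, 6, the best is 8 at S4. Subgame-perfect outcome: (S4, Small) with payoffs (8, 8).
Under simultaneous play:
Alto's best replies: Small→S2; Medium→S5; Large→S5.
Brio's best replies: S1→Large; S2→Large; S3→Large; S4→Small; S5→Medium.
The unique mutual best reply is (S5, Medium), giving (6, 7).
Alto's commitment gain: 8 − 6 = 2.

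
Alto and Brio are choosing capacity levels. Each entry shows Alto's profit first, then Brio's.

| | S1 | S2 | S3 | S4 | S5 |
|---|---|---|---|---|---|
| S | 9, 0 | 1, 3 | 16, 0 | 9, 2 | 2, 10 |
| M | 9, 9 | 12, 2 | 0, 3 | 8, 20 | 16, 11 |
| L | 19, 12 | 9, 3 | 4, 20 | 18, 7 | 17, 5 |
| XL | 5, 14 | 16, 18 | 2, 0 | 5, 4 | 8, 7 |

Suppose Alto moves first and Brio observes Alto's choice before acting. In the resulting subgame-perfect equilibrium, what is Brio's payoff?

Solve by backward induction (Alto leads).
- S → Brio plays S5 (best of 0, 3, 0, 2, 10); Alto gets 2.
- M → Brio plays S4 (best of 9, 2, 3, 20, 11); Alto gets 8.
- L → Brio plays S3 (best of 12, 3, 20, 7, 5); Alto gets 4.
- XL → Brio plays S2 (best of 14, 18, 0, 4, 7); Alto gets 16.
Alto's induced payoffs are 2, 8, 4, 16, so Alto commits to XL. Subgame-perfect outcome: (XL, S2) with payoffs (16, 18).

18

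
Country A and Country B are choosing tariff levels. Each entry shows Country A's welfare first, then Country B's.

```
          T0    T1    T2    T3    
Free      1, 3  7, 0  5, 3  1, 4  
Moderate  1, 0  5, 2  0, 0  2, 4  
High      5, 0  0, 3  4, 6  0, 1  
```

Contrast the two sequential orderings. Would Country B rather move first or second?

second

If Country A leads: Country B's best replies are Free→T3, Moderate→T3, High→T2; Country A's induced payoffs 1, 2, 4; outcome (High, T2), payoffs (4, 6).
If Country B leads: Country A's best replies are T0→High, T1→Free, T2→Free, T3→Moderate; Country B's induced payoffs 0, 0, 3, 4; outcome (Moderate, T3), payoffs (2, 4).
Country B gets 4 moving first and 6 moving second, so Country B prefers to move second.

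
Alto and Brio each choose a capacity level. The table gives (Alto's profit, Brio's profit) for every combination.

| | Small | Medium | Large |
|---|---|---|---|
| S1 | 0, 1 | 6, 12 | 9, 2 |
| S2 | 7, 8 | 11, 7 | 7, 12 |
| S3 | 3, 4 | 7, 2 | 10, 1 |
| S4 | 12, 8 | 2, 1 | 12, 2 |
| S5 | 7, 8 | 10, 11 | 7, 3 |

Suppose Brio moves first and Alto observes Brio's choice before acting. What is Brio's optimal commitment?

Small

Work backward from Alto's decision.
- Small: Alto compares 0, 7, 3, 12, 7 and picks S4; Brio would get 8.
- Medium: Alto compares 6, 11, 7, 2, 10 and picks S2; Brio would get 7.
- Large: Alto compares 9, 7, 10, 12, 7 and picks S4; Brio would get 2.
Among 8, 7, 2, the best is 8 at Small. Subgame-perfect outcome: (S4, Small) with payoffs (12, 8).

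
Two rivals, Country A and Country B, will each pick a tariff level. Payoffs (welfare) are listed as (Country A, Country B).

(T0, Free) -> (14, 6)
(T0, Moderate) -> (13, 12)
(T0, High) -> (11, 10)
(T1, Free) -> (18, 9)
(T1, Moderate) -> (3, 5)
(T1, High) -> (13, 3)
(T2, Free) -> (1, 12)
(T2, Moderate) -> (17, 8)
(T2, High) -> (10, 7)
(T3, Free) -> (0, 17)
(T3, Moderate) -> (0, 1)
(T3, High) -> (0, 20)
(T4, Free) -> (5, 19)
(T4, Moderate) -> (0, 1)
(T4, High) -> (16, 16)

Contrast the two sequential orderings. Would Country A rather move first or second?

If Country A leads: Country B's best replies are T0→Moderate, T1→Free, T2→Free, T3→High, T4→Free; Country A's induced payoffs 13, 18, 1, 0, 5; outcome (T1, Free), payoffs (18, 9).
If Country B leads: Country A's best replies are Free→T1, Moderate→T2, High→T4; Country B's induced payoffs 9, 8, 16; outcome (T4, High), payoffs (16, 16).
Country A gets 18 moving first and 16 moving second, so Country A prefers to move first.

first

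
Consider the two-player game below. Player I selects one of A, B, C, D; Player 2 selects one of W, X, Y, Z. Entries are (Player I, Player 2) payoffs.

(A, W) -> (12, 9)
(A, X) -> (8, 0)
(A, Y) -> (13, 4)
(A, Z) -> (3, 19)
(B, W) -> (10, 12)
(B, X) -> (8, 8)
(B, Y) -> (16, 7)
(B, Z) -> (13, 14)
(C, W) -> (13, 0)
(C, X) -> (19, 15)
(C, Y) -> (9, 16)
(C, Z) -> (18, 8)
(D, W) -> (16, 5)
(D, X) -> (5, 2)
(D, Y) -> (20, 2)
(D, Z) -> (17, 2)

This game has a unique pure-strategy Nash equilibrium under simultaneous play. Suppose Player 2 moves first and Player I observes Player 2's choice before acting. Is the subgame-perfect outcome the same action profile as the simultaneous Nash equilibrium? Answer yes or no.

Backward induction with Player 2 moving first.
- W → Player I plays D (best of 12, 10, 13, 16); Player 2 gets 5.
- X → Player I plays C (best of 8, 8, 19, 5); Player 2 gets 15.
- Y → Player I plays D (best of 13, 16, 9, 20); Player 2 gets 2.
- Z → Player I plays C (best of 3, 13, 18, 17); Player 2 gets 8.
Player 2's induced payoffs are 5, 15, 2, 8, so Player 2 commits to X. Subgame-perfect outcome: (C, X) with payoffs (19, 15).
Under simultaneous play:
Player I's best replies: W→D; X→C; Y→D; Z→C.
Player 2's best replies: A→Z; B→Z; C→Y; D→W.
The unique mutual best reply is (D, W), giving (16, 5).
Sequential outcome (C, X) differs from the Nash profile (D, W).

no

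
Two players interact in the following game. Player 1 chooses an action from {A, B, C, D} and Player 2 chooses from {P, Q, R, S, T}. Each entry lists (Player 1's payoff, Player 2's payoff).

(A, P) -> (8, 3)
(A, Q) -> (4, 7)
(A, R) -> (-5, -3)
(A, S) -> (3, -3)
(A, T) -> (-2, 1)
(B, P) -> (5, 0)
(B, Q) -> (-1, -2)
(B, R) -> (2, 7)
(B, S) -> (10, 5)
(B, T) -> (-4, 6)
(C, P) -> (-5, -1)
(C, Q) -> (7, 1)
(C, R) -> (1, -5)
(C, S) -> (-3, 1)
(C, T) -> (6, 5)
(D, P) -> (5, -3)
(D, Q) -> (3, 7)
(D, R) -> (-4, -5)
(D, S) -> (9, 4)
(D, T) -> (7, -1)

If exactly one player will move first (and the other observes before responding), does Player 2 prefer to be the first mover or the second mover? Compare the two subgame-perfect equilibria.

first

If Player 1 leads: Player 2's best replies are A→Q, B→R, C→T, D→Q; Player 1's induced payoffs 4, 2, 6, 3; outcome (C, T), payoffs (6, 5).
If Player 2 leads: Player 1's best replies are P→A, Q→C, R→B, S→B, T→D; Player 2's induced payoffs 3, 1, 7, 5, -1; outcome (B, R), payoffs (2, 7).
Player 2 gets 7 moving first and 5 moving second, so Player 2 prefers to move first.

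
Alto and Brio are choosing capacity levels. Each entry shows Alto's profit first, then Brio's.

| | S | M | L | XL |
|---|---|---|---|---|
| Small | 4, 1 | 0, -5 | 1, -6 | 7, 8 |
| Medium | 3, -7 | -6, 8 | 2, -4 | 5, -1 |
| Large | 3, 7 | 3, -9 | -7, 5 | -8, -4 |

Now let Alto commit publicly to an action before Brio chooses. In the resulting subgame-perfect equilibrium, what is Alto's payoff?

7

Brio best-responds to each possible Alto move:
- Small → Brio plays XL (best of 1, -5, -6, 8); Alto gets 7.
- Medium → Brio plays M (best of -7, 8, -4, -1); Alto gets -6.
- Large → Brio plays S (best of 7, -9, 5, -4); Alto gets 3.
Alto's induced payoffs are 7, -6, 3, so Alto commits to Small. Subgame-perfect outcome: (Small, XL) with payoffs (7, 8).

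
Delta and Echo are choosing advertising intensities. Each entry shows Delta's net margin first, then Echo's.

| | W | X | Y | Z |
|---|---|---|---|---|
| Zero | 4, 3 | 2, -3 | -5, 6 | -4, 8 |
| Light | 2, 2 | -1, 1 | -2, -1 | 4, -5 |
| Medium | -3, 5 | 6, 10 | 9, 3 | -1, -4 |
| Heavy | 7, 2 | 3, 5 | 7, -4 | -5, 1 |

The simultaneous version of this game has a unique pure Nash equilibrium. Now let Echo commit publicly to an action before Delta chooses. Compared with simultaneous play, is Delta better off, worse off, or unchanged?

Solve by backward induction (Echo leads).
- W: Delta compares 4, 2, -3, 7 and picks Heavy; Echo would get 2.
- X: Delta compares 2, -1, 6, 3 and picks Medium; Echo would get 10.
- Y: Delta compares -5, -2, 9, 7 and picks Medium; Echo would get 3.
- Z: Delta compares -4, 4, -1, -5 and picks Light; Echo would get -5.
Maximizing over 2, 10, 3, -5, Echo chooses X. Subgame-perfect outcome: (Medium, X) with payoffs (6, 10).
Now find the simultaneous Nash equilibrium.
Delta's best replies: W→Heavy; X→Medium; Y→Medium; Z→Light.
Echo's best replies: Zero→Z; Light→W; Medium→X; Heavy→X.
The unique mutual best reply is (Medium, X), giving (6, 10).
Delta earns 6 sequentially versus 6 at the Nash outcome: unchanged.

unchanged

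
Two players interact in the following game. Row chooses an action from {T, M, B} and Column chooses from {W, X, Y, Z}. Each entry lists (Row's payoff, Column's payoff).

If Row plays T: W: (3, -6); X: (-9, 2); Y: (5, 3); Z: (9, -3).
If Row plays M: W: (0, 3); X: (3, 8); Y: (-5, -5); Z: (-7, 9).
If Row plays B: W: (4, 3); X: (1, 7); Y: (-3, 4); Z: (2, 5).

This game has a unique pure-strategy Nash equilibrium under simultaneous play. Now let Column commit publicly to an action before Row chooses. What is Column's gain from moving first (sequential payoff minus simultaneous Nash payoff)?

Backward induction with Column moving first.
- W: BR = B, leader payoff 3.
- X: BR = M, leader payoff 8.
- Y: BR = T, leader payoff 3.
- Z: BR = T, leader payoff -3.
Maximizing over 3, 8, 3, -3, Column chooses X. Subgame-perfect outcome: (M, X) with payoffs (3, 8).
Under simultaneous play:
Row's best replies: W→B; X→M; Y→T; Z→T.
Column's best replies: T→Y; M→Z; B→X.
The unique mutual best reply is (T, Y), giving (5, 3).
Column's commitment gain: 8 − 3 = 5.

5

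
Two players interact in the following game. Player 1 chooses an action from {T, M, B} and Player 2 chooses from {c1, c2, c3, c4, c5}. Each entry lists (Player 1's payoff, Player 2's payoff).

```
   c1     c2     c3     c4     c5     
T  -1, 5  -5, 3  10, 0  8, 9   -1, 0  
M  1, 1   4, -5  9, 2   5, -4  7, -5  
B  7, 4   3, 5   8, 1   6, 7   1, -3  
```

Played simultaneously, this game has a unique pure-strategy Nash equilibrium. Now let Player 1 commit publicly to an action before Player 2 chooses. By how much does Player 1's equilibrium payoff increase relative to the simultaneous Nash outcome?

1

Solve by backward induction (Player 1 leads).
- T: BR = c4, leader payoff 8.
- M: BR = c3, leader payoff 9.
- B: BR = c4, leader payoff 6.
Player 1's induced payoffs are 8, 9, 6, so Player 1 commits to M. Subgame-perfect outcome: (M, c3) with payoffs (9, 2).
For the simultaneous game, intersect best replies.
Player 1's best replies: c1→B; c2→M; c3→T; c4→T; c5→M.
Player 2's best replies: T→c4; M→c3; B→c4.
The unique mutual best reply is (T, c4), giving (8, 9).
Player 1's commitment gain: 9 − 8 = 1.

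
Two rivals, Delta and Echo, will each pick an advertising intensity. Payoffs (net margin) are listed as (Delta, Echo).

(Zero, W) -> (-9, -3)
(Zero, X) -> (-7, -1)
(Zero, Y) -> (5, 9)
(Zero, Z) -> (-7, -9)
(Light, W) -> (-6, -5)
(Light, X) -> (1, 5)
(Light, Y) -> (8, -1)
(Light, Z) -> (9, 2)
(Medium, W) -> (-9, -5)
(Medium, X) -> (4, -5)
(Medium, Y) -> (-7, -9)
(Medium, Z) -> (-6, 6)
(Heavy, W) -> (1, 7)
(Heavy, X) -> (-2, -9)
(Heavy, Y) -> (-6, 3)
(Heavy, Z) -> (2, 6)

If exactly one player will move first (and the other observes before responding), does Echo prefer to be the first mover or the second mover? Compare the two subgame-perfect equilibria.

If Delta leads: Echo's best replies are Zero→Y, Light→X, Medium→Z, Heavy→W; Delta's induced payoffs 5, 1, -6, 1; outcome (Zero, Y), payoffs (5, 9).
If Echo leads: Delta's best replies are W→Heavy, X→Medium, Y→Light, Z→Light; Echo's induced payoffs 7, -5, -1, 2; outcome (Heavy, W), payoffs (1, 7).
Echo gets 7 moving first and 9 moving second, so Echo prefers to move second.

second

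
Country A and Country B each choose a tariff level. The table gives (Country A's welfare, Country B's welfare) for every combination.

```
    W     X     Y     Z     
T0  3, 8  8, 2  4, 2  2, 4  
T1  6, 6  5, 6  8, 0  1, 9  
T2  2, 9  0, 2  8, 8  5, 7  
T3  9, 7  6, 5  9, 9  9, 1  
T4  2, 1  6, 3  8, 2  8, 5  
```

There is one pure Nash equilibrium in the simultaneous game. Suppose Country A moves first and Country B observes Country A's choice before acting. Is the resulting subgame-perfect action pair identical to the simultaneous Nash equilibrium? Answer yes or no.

yes

Solve by backward induction (Country A leads).
- T0 → Country B plays W (best of 8, 2, 2, 4); Country A gets 3.
- T1 → Country B plays Z (best of 6, 6, 0, 9); Country A gets 1.
- T2 → Country B plays W (best of 9, 2, 8, 7); Country A gets 2.
- T3 → Country B plays Y (best of 7, 5, 9, 1); Country A gets 9.
- T4 → Country B plays Z (best of 1, 3, 2, 5); Country A gets 8.
Maximizing over 3, 1, 2, 9, 8, Country A chooses T3. Subgame-perfect outcome: (T3, Y) with payoffs (9, 9).
Under simultaneous play:
Country A's best replies: W→T3; X→T0; Y→T3; Z→T3.
Country B's best replies: T0→W; T1→Z; T2→W; T3→Y; T4→Z.
Only (T3, Y) has each player best-responding; Nash payoffs (9, 9).
Sequential outcome (T3, Y) coincides with the Nash profile (T3, Y).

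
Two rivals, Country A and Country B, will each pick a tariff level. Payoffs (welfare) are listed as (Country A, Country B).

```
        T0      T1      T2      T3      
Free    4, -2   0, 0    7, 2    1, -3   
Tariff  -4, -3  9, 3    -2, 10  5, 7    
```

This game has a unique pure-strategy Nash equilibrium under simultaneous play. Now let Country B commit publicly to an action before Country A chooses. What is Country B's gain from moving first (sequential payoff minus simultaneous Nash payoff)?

Work backward from Country A's decision.
- T0: Country A compares 4, -4 and picks Free; Country B would get -2.
- T1: Country A compares 0, 9 and picks Tariff; Country B would get 3.
- T2: Country A compares 7, -2 and picks Free; Country B would get 2.
- T3: Country A compares 1, 5 and picks Tariff; Country B would get 7.
Maximizing over -2, 3, 2, 7, Country B chooses T3. Subgame-perfect outcome: (Tariff, T3) with payoffs (5, 7).
Under simultaneous play:
Country A's best replies: T0→Free; T1→Tariff; T2→Free; T3→Tariff.
Country B's best replies: Free→T2; Tariff→T2.
The unique mutual best reply is (Free, T2), giving (7, 2).
Country B's commitment gain: 7 − 2 = 5.

5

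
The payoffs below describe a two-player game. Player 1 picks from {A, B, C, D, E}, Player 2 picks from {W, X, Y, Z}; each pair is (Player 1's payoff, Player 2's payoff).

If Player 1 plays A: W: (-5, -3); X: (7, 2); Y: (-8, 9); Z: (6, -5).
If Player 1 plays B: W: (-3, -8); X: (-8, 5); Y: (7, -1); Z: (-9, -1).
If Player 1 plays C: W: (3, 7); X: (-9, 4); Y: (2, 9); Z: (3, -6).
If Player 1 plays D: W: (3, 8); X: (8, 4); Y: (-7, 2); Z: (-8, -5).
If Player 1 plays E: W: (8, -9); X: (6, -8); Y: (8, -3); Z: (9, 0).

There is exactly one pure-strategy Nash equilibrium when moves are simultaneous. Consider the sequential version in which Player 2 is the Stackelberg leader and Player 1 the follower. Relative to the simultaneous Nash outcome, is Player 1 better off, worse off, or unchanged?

Solve by backward induction (Player 2 leads).
- W → Player 1 plays E (best of -5, -3, 3, 3, 8); Player 2 gets -9.
- X → Player 1 plays D (best of 7, -8, -9, 8, 6); Player 2 gets 4.
- Y → Player 1 plays E (best of -8, 7, 2, -7, 8); Player 2 gets -3.
- Z → Player 1 plays E (best of 6, -9, 3, -8, 9); Player 2 gets 0.
Maximizing over -9, 4, -3, 0, Player 2 chooses X. Subgame-perfect outcome: (D, X) with payoffs (8, 4).
Under simultaneous play:
Player 1's best replies: W→E; X→D; Y→E; Z→E.
Player 2's best replies: A→Y; B→X; C→Y; D→W; E→Z.
Only (E, Z) has each player best-responding; Nash payoffs (9, 0).
Player 1 earns 8 sequentially versus 9 at the Nash outcome: worse off.

worse off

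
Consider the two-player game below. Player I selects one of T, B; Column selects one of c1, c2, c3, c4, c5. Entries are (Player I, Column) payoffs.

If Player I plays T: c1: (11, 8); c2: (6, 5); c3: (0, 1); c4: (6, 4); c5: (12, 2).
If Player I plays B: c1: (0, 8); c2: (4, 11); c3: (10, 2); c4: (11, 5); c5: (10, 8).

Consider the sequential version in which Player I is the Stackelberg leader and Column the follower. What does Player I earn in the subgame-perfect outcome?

Work backward from Column's decision.
- T → Column plays c1 (best of 8, 5, 1, 4, 2); Player I gets 11.
- B → Column plays c2 (best of 8, 11, 2, 5, 8); Player I gets 4.
Maximizing over 11, 4, Player I chooses T. Subgame-perfect outcome: (T, c1) with payoffs (11, 8).

11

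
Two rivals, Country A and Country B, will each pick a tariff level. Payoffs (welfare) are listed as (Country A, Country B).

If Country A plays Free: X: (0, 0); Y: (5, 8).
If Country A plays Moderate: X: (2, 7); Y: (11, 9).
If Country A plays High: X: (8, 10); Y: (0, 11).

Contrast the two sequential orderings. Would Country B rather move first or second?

If Country A leads: Country B's best replies are Free→Y, Moderate→Y, High→Y; Country A's induced payoffs 5, 11, 0; outcome (Moderate, Y), payoffs (11, 9).
If Country B leads: Country A's best replies are X→High, Y→Moderate; Country B's induced payoffs 10, 9; outcome (High, X), payoffs (8, 10).
Country B gets 10 moving first and 9 moving second, so Country B prefers to move first.

first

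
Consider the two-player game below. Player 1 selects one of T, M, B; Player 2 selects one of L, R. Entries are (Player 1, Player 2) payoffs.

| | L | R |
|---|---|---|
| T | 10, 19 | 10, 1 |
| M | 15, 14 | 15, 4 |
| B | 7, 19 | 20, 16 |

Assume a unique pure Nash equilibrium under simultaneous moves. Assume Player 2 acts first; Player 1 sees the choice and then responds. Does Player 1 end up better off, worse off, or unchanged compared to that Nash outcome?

better off

Player 1 best-responds to each possible Player 2 move:
- L → Player 1 plays M (best of 10, 15, 7); Player 2 gets 14.
- R → Player 1 plays B (best of 10, 15, 20); Player 2 gets 16.
Maximizing over 14, 16, Player 2 chooses R. Subgame-perfect outcome: (B, R) with payoffs (20, 16).
Under simultaneous play:
Player 1's best replies: L→M; R→B.
Player 2's best replies: T→L; M→L; B→L.
The unique mutual best reply is (M, L), giving (15, 14).
Player 1 earns 20 sequentially versus 15 at the Nash outcome: better off.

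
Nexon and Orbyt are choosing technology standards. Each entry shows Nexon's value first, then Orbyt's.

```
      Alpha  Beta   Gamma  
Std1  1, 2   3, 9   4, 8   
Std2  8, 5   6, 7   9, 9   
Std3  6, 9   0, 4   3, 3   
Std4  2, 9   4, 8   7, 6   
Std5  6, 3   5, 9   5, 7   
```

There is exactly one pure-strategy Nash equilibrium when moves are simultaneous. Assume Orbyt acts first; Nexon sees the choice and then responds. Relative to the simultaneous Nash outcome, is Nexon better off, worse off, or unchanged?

unchanged

Solve by backward induction (Orbyt leads).
- Alpha: BR = Std2, leader payoff 5.
- Beta: BR = Std2, leader payoff 7.
- Gamma: BR = Std2, leader payoff 9.
Among 5, 7, 9, the best is 9 at Gamma. Subgame-perfect outcome: (Std2, Gamma) with payoffs (9, 9).
Now find the simultaneous Nash equilibrium.
Nexon's best replies: Alpha→Std2; Beta→Std2; Gamma→Std2.
Orbyt's best replies: Std1→Beta; Std2→Gamma; Std3→Alpha; Std4→Alpha; Std5→Beta.
The unique mutual best reply is (Std2, Gamma), giving (9, 9).
Nexon earns 9 sequentially versus 9 at the Nash outcome: unchanged.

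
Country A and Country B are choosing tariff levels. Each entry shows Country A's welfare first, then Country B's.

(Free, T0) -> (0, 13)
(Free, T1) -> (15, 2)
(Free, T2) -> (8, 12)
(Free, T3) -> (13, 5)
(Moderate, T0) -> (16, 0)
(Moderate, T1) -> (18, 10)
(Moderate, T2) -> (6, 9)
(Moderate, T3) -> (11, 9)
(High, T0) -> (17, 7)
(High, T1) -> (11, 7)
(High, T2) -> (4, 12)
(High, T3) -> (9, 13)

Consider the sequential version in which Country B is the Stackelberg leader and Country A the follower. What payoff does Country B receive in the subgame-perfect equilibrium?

12

Solve by backward induction (Country B leads).
- T0: BR = High, leader payoff 7.
- T1: BR = Moderate, leader payoff 10.
- T2: BR = Free, leader payoff 12.
- T3: BR = Free, leader payoff 5.
Country B's induced payoffs are 7, 10, 12, 5, so Country B commits to T2. Subgame-perfect outcome: (Free, T2) with payoffs (8, 12).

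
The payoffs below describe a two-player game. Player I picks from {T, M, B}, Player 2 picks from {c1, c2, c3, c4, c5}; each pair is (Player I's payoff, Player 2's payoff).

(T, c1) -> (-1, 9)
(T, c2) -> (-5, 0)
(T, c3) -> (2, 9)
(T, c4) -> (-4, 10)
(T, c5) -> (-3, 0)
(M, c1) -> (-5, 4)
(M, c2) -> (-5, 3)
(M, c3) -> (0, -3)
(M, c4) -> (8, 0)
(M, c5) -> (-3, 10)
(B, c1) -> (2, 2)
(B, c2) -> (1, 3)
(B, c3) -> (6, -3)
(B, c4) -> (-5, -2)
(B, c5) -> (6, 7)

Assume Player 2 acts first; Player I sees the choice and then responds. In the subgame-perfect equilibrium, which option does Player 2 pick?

c5

Solve by backward induction (Player 2 leads).
- c1: BR = B, leader payoff 2.
- c2: BR = B, leader payoff 3.
- c3: BR = B, leader payoff -3.
- c4: BR = M, leader payoff 0.
- c5: BR = B, leader payoff 7.
Maximizing over 2, 3, -3, 0, 7, Player 2 chooses c5. Subgame-perfect outcome: (B, c5) with payoffs (6, 7).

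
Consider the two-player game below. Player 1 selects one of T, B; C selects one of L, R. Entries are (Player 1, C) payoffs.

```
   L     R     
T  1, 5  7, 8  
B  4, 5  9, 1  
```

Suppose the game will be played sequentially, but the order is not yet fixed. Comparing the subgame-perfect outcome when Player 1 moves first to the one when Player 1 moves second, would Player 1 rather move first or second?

If Player 1 leads: C's best replies are T→R, B→L; Player 1's induced payoffs 7, 4; outcome (T, R), payoffs (7, 8).
If C leads: Player 1's best replies are L→B, R→B; C's induced payoffs 5, 1; outcome (B, L), payoffs (4, 5).
Player 1 gets 7 moving first and 4 moving second, so Player 1 prefers to move first.

first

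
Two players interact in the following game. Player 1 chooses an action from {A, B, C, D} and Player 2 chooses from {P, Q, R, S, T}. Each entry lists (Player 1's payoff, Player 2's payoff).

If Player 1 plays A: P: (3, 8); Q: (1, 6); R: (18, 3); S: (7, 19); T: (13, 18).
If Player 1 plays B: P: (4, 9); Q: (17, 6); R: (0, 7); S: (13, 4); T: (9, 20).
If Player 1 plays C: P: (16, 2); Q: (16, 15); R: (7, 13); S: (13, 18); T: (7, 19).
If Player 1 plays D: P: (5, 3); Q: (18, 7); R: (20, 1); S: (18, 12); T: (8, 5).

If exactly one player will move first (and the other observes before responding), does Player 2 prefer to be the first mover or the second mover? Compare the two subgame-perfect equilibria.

first

If Player 1 leads: Player 2's best replies are A→S, B→T, C→T, D→S; Player 1's induced payoffs 7, 9, 7, 18; outcome (D, S), payoffs (18, 12).
If Player 2 leads: Player 1's best replies are P→C, Q→D, R→D, S→D, T→A; Player 2's induced payoffs 2, 7, 1, 12, 18; outcome (A, T), payoffs (13, 18).
Player 2 gets 18 moving first and 12 moving second, so Player 2 prefers to move first.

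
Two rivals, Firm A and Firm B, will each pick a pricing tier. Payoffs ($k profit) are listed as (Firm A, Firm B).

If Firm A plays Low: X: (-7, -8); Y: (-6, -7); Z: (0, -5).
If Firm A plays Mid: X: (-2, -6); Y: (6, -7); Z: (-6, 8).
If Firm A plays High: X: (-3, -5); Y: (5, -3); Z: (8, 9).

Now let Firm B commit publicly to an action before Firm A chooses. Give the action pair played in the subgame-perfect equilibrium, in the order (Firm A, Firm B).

Backward induction with Firm B moving first.
- X → Firm A plays Mid (best of -7, -2, -3); Firm B gets -6.
- Y → Firm A plays Mid (best of -6, 6, 5); Firm B gets -7.
- Z → Firm A plays High (best of 0, -6, 8); Firm B gets 9.
Firm B's induced payoffs are -6, -7, 9, so Firm B commits to Z. Subgame-perfect outcome: (High, Z) with payoffs (8, 9).

(High, Z)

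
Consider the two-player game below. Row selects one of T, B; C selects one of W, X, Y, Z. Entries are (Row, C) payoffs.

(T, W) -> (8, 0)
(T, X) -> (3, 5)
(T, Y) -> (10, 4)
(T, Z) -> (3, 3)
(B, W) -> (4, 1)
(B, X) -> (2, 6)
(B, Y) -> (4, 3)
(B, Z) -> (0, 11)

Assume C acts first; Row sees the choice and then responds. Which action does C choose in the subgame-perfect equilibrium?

X

Solve by backward induction (C leads).
- W → Row plays T (best of 8, 4); C gets 0.
- X → Row plays T (best of 3, 2); C gets 5.
- Y → Row plays T (best of 10, 4); C gets 4.
- Z → Row plays T (best of 3, 0); C gets 3.
C's induced payoffs are 0, 5, 4, 3, so C commits to X. Subgame-perfect outcome: (T, X) with payoffs (3, 5).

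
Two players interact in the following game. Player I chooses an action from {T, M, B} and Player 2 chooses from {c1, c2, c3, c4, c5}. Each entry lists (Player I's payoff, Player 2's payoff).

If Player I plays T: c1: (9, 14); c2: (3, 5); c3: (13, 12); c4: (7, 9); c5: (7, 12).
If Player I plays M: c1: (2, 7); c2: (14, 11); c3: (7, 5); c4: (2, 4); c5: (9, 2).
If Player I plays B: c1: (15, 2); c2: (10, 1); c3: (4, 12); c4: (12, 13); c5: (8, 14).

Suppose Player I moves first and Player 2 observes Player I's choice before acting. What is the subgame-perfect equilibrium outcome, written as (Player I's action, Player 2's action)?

Solve by backward induction (Player I leads).
- T: Player 2 compares 14, 5, 12, 9, 12 and picks c1; Player I would get 9.
- M: Player 2 compares 7, 11, 5, 4, 2 and picks c2; Player I would get 14.
- B: Player 2 compares 2, 1, 12, 13, 14 and picks c5; Player I would get 8.
Player I's induced payoffs are 9, 14, 8, so Player I commits to M. Subgame-perfect outcome: (M, c2) with payoffs (14, 11).

(M, c2)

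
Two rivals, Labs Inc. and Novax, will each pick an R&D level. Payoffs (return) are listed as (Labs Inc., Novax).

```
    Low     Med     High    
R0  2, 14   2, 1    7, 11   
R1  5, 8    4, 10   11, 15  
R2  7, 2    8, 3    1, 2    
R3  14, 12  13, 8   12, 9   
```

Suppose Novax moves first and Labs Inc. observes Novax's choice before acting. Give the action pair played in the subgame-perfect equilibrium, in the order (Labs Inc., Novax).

Backward induction with Novax moving first.
- Low: Labs Inc. compares 2, 5, 7, 14 and picks R3; Novax would get 12.
- Med: Labs Inc. compares 2, 4, 8, 13 and picks R3; Novax would get 8.
- High: Labs Inc. compares 7, 11, 1, 12 and picks R3; Novax would get 9.
Novax's induced payoffs are 12, 8, 9, so Novax commits to Low. Subgame-perfect outcome: (R3, Low) with payoffs (14, 12).

(R3, Low)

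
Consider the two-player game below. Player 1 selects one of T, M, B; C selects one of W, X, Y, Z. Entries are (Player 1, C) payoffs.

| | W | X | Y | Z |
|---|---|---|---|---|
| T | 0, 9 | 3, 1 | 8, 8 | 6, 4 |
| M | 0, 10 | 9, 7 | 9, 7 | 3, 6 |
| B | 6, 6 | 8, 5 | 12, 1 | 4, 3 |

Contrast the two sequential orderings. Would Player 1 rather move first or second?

second

If Player 1 leads: C's best replies are T→W, M→W, B→W; Player 1's induced payoffs 0, 0, 6; outcome (B, W), payoffs (6, 6).
If C leads: Player 1's best replies are W→B, X→M, Y→B, Z→T; C's induced payoffs 6, 7, 1, 4; outcome (M, X), payoffs (9, 7).
Player 1 gets 6 moving first and 9 moving second, so Player 1 prefers to move second.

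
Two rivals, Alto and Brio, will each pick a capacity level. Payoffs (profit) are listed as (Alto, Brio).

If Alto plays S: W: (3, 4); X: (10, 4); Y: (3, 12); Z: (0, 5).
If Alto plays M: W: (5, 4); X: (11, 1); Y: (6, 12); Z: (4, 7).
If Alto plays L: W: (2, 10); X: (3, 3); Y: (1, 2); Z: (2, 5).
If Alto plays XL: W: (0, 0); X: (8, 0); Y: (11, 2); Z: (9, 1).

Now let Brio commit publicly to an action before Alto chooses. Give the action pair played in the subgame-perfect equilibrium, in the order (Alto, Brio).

(M, W)

Solve by backward induction (Brio leads).
- W → Alto plays M (best of 3, 5, 2, 0); Brio gets 4.
- X → Alto plays M (best of 10, 11, 3, 8); Brio gets 1.
- Y → Alto plays XL (best of 3, 6, 1, 11); Brio gets 2.
- Z → Alto plays XL (best of 0, 4, 2, 9); Brio gets 1.
Among 4, 1, 2, 1, the best is 4 at W. Subgame-perfect outcome: (M, W) with payoffs (5, 4).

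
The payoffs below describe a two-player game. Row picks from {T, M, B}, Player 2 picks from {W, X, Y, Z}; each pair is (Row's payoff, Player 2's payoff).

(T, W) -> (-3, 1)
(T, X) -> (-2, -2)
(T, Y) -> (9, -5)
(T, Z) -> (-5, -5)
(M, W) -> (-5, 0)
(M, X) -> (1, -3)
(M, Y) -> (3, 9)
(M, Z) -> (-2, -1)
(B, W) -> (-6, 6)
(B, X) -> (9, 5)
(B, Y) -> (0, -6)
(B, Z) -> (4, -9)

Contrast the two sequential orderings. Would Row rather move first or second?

second

If Row leads: Player 2's best replies are T→W, M→Y, B→W; Row's induced payoffs -3, 3, -6; outcome (M, Y), payoffs (3, 9).
If Player 2 leads: Row's best replies are W→T, X→B, Y→T, Z→B; Player 2's induced payoffs 1, 5, -5, -9; outcome (B, X), payoffs (9, 5).
Row gets 3 moving first and 9 moving second, so Row prefers to move second.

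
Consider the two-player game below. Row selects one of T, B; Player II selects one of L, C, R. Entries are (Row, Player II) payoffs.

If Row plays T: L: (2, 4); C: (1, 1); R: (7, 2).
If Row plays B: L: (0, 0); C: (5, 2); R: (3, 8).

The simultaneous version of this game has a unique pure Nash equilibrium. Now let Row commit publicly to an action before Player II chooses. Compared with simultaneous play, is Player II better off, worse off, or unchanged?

better off

Solve by backward induction (Row leads).
- T: BR = L, leader payoff 2.
- B: BR = R, leader payoff 3.
Among 2, 3, the best is 3 at B. Subgame-perfect outcome: (B, R) with payoffs (3, 8).
Now find the simultaneous Nash equilibrium.
Row's best replies: L→T; C→B; R→T.
Player II's best replies: T→L; B→R.
Only (T, L) has each player best-responding; Nash payoffs (2, 4).
Player II earns 8 sequentially versus 4 at the Nash outcome: better off.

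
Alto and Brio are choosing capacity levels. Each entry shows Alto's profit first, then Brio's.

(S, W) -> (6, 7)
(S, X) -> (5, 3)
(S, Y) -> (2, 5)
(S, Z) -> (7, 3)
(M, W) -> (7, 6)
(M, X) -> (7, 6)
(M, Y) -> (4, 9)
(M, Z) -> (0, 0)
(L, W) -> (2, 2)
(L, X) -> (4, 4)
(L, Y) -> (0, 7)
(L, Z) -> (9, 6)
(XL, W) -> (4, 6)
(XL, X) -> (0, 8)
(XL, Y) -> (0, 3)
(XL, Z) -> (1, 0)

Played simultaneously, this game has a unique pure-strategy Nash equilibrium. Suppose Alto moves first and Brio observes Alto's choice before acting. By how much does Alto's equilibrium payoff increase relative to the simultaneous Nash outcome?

2

Brio best-responds to each possible Alto move:
- S: Brio compares 7, 3, 5, 3 and picks W; Alto would get 6.
- M: Brio compares 6, 6, 9, 0 and picks Y; Alto would get 4.
- L: Brio compares 2, 4, 7, 6 and picks Y; Alto would get 0.
- XL: Brio compares 6, 8, 3, 0 and picks X; Alto would get 0.
Alto's induced payoffs are 6, 4, 0, 0, so Alto commits to S. Subgame-perfect outcome: (S, W) with payoffs (6, 7).
Under simultaneous play:
Alto's best replies: W→M; X→M; Y→M; Z→L.
Brio's best replies: S→W; M→Y; L→Y; XL→X.
The unique mutual best reply is (M, Y), giving (4, 9).
Alto's commitment gain: 6 − 4 = 2.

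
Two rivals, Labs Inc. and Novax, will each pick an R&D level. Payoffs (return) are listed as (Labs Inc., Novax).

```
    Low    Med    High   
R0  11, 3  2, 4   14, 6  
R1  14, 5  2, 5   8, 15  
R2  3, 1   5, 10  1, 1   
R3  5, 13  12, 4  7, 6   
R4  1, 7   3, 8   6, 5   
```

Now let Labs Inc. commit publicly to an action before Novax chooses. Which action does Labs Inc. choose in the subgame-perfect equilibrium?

Solve by backward induction (Labs Inc. leads).
- R0: BR = High, leader payoff 14.
- R1: BR = High, leader payoff 8.
- R2: BR = Med, leader payoff 5.
- R3: BR = Low, leader payoff 5.
- R4: BR = Med, leader payoff 3.
Labs Inc.'s induced payoffs are 14, 8, 5, 5, 3, so Labs Inc. commits to R0. Subgame-perfect outcome: (R0, High) with payoffs (14, 6).

R0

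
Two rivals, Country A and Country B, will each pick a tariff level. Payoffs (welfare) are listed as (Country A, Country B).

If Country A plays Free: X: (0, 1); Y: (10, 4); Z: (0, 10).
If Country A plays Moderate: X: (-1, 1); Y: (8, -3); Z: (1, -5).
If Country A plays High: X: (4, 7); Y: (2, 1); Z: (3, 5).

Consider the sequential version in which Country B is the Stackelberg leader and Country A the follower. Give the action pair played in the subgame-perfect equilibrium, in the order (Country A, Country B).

(High, X)

Backward induction with Country B moving first.
- X: Country A compares 0, -1, 4 and picks High; Country B would get 7.
- Y: Country A compares 10, 8, 2 and picks Free; Country B would get 4.
- Z: Country A compares 0, 1, 3 and picks High; Country B would get 5.
Maximizing over 7, 4, 5, Country B chooses X. Subgame-perfect outcome: (High, X) with payoffs (4, 7).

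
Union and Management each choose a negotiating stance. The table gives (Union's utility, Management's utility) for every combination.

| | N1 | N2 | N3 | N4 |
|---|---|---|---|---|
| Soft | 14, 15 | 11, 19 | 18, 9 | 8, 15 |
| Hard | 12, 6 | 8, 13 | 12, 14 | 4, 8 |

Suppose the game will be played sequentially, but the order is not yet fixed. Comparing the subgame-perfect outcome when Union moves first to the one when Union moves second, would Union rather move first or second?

first

If Union leads: Management's best replies are Soft→N2, Hard→N3; Union's induced payoffs 11, 12; outcome (Hard, N3), payoffs (12, 14).
If Management leads: Union's best replies are N1→Soft, N2→Soft, N3→Soft, N4→Soft; Management's induced payoffs 15, 19, 9, 15; outcome (Soft, N2), payoffs (11, 19).
Union gets 12 moving first and 11 moving second, so Union prefers to move first.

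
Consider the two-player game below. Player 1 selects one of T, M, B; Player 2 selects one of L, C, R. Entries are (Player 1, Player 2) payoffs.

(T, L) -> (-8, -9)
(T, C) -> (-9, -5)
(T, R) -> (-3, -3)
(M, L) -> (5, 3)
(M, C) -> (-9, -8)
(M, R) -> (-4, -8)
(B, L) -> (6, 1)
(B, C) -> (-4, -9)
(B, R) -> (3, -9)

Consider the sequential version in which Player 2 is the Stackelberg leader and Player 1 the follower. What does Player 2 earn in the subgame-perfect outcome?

Work backward from Player 1's decision.
- L: Player 1 compares -8, 5, 6 and picks B; Player 2 would get 1.
- C: Player 1 compares -9, -9, -4 and picks B; Player 2 would get -9.
- R: Player 1 compares -3, -4, 3 and picks B; Player 2 would get -9.
Maximizing over 1, -9, -9, Player 2 chooses L. Subgame-perfect outcome: (B, L) with payoffs (6, 1).

1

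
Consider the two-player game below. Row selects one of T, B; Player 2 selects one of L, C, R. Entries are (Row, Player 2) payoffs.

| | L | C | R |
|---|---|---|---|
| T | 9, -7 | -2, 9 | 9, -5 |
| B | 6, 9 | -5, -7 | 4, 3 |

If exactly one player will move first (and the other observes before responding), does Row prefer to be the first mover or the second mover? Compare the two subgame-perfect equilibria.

If Row leads: Player 2's best replies are T→C, B→L; Row's induced payoffs -2, 6; outcome (B, L), payoffs (6, 9).
If Player 2 leads: Row's best replies are L→T, C→T, R→T; Player 2's induced payoffs -7, 9, -5; outcome (T, C), payoffs (-2, 9).
Row gets 6 moving first and -2 moving second, so Row prefers to move first.

first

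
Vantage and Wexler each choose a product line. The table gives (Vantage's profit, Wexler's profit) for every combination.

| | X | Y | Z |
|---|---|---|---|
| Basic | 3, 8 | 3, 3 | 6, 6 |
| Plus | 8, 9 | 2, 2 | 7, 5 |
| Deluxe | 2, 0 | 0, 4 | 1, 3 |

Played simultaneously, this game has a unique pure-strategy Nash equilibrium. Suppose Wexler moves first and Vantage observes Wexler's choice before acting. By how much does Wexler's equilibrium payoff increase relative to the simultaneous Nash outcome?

0

Solve by backward induction (Wexler leads).
- X → Vantage plays Plus (best of 3, 8, 2); Wexler gets 9.
- Y → Vantage plays Basic (best of 3, 2, 0); Wexler gets 3.
- Z → Vantage plays Plus (best of 6, 7, 1); Wexler gets 5.
Wexler's induced payoffs are 9, 3, 5, so Wexler commits to X. Subgame-perfect outcome: (Plus, X) with payoffs (8, 9).
Under simultaneous play:
Vantage's best replies: X→Plus; Y→Basic; Z→Plus.
Wexler's best replies: Basic→X; Plus→X; Deluxe→Y.
The unique mutual best reply is (Plus, X), giving (8, 9).
Wexler's commitment gain: 9 − 9 = 0.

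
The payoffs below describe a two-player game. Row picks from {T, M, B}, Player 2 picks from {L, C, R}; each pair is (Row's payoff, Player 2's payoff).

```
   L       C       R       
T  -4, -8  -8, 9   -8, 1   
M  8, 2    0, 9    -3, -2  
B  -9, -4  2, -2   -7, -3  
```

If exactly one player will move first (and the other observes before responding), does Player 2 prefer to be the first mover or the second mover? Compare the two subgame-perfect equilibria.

first

If Row leads: Player 2's best replies are T→C, M→C, B→C; Row's induced payoffs -8, 0, 2; outcome (B, C), payoffs (2, -2).
If Player 2 leads: Row's best replies are L→M, C→B, R→M; Player 2's induced payoffs 2, -2, -2; outcome (M, L), payoffs (8, 2).
Player 2 gets 2 moving first and -2 moving second, so Player 2 prefers to move first.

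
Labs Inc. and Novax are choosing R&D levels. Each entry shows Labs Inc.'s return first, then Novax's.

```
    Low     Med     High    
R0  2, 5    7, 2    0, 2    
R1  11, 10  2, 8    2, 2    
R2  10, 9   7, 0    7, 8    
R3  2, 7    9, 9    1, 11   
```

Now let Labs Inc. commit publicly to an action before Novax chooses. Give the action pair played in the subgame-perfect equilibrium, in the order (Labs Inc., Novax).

(R1, Low)

Work backward from Novax's decision.
- R0: BR = Low, leader payoff 2.
- R1: BR = Low, leader payoff 11.
- R2: BR = Low, leader payoff 10.
- R3: BR = High, leader payoff 1.
Maximizing over 2, 11, 10, 1, Labs Inc. chooses R1. Subgame-perfect outcome: (R1, Low) with payoffs (11, 10).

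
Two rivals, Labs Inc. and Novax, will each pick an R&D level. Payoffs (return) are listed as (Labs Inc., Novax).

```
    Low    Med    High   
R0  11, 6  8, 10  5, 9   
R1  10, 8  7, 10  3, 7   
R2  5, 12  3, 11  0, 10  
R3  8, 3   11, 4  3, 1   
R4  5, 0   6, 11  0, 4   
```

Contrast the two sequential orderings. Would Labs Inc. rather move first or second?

first

If Labs Inc. leads: Novax's best replies are R0→Med, R1→Med, R2→Low, R3→Med, R4→Med; Labs Inc.'s induced payoffs 8, 7, 5, 11, 6; outcome (R3, Med), payoffs (11, 4).
If Novax leads: Labs Inc.'s best replies are Low→R0, Med→R3, High→R0; Novax's induced payoffs 6, 4, 9; outcome (R0, High), payoffs (5, 9).
Labs Inc. gets 11 moving first and 5 moving second, so Labs Inc. prefers to move first.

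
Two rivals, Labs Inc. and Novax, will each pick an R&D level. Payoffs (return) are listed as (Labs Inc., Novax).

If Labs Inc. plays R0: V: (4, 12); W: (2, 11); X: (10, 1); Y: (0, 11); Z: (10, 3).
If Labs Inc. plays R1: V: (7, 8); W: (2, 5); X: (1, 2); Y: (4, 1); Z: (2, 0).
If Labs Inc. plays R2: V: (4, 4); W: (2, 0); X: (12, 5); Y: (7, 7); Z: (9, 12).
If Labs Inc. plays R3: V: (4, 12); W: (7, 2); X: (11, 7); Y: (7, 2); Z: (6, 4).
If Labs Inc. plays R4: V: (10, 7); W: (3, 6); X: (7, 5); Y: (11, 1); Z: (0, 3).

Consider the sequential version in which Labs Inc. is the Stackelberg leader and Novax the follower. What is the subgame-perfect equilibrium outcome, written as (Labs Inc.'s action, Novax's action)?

(R4, V)

Backward induction with Labs Inc. moving first.
- R0: Novax compares 12, 11, 1, 11, 3 and picks V; Labs Inc. would get 4.
- R1: Novax compares 8, 5, 2, 1, 0 and picks V; Labs Inc. would get 7.
- R2: Novax compares 4, 0, 5, 7, 12 and picks Z; Labs Inc. would get 9.
- R3: Novax compares 12, 2, 7, 2, 4 and picks V; Labs Inc. would get 4.
- R4: Novax compares 7, 6, 5, 1, 3 and picks V; Labs Inc. would get 10.
Labs Inc.'s induced payoffs are 4, 7, 9, 4, 10, so Labs Inc. commits to R4. Subgame-perfect outcome: (R4, V) with payoffs (10, 7).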